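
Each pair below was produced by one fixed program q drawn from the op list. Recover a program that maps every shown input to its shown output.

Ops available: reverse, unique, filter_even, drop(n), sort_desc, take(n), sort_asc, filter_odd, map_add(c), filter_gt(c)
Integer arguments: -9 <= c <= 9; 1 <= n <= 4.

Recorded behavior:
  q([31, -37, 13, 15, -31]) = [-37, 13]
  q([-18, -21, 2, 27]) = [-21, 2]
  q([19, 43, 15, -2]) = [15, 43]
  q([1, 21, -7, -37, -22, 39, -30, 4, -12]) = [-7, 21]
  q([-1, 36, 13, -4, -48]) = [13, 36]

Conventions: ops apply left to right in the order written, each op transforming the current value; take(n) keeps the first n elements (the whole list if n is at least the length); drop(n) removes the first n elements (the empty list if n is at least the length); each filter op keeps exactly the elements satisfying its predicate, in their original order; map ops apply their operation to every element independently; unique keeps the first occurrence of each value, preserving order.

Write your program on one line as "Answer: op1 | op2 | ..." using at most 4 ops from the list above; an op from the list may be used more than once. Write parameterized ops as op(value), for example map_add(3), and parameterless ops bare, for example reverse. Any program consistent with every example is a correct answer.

take(3) | drop(1) | sort_asc

Check, running the answer program on each example:
  [31, -37, 13, 15, -31] -> [31, -37, 13] -> [-37, 13] -> [-37, 13]
  [-18, -21, 2, 27] -> [-18, -21, 2] -> [-21, 2] -> [-21, 2]
  [19, 43, 15, -2] -> [19, 43, 15] -> [43, 15] -> [15, 43]
  [1, 21, -7, -37, -22, 39, -30, 4, -12] -> [1, 21, -7] -> [21, -7] -> [-7, 21]
  [-1, 36, 13, -4, -48] -> [-1, 36, 13] -> [36, 13] -> [13, 36]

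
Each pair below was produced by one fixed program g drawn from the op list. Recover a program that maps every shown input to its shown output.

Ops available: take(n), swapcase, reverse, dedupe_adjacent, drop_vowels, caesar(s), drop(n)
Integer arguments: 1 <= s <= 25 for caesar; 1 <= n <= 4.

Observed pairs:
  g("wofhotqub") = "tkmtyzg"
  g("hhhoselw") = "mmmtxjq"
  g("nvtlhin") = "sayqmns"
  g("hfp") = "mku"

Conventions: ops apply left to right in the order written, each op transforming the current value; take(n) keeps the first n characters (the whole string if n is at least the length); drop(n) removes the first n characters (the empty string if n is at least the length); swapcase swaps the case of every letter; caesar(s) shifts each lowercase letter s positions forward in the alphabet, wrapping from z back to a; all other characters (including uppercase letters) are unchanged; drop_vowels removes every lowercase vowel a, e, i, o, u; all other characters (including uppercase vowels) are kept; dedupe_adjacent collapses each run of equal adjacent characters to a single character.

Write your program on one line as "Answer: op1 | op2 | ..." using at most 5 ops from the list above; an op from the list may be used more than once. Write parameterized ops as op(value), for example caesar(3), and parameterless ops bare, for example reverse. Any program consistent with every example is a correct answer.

caesar(7) | caesar(17) | drop_vowels | caesar(7)

Check, running the answer program on each example:
  "wofhotqub" -> "dvmovaxbi" -> "umdfmrosz" -> "mdfmrsz" -> "tkmtyzg"
  "hhhoselw" -> "ooovzlsd" -> "fffmqcju" -> "fffmqcj" -> "mmmtxjq"
  "nvtlhin" -> "ucasopu" -> "ltrjfgl" -> "ltrjfgl" -> "sayqmns"
  "hfp" -> "omw" -> "fdn" -> "fdn" -> "mku"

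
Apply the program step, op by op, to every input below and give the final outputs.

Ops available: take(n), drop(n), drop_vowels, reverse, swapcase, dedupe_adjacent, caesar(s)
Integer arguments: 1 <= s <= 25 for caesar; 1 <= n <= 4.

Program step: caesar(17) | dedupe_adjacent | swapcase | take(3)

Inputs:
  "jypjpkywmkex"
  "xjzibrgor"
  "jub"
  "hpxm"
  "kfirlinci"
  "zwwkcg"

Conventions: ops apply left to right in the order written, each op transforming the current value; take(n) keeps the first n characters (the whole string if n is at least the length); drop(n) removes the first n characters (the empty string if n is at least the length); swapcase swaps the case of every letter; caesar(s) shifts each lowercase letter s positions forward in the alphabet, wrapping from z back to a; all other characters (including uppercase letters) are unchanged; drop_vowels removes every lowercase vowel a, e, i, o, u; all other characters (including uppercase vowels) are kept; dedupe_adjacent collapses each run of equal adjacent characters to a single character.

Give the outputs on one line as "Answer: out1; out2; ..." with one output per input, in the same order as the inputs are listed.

"APG"; "OAQ"; "ALS"; "YGO"; "BWZ"; "QNB"

Execution, op by op:
  "jypjpkywmkex" -> "apgagbpndbvo" -> "apgagbpndbvo" -> "APGAGBPNDBVO" -> "APG"
  "xjzibrgor" -> "oaqzsixfi" -> "oaqzsixfi" -> "OAQZSIXFI" -> "OAQ"
  "jub" -> "als" -> "als" -> "ALS" -> "ALS"
  "hpxm" -> "ygod" -> "ygod" -> "YGOD" -> "YGO"
  "kfirlinci" -> "bwziczetz" -> "bwziczetz" -> "BWZICZETZ" -> "BWZ"
  "zwwkcg" -> "qnnbtx" -> "qnbtx" -> "QNBTX" -> "QNB"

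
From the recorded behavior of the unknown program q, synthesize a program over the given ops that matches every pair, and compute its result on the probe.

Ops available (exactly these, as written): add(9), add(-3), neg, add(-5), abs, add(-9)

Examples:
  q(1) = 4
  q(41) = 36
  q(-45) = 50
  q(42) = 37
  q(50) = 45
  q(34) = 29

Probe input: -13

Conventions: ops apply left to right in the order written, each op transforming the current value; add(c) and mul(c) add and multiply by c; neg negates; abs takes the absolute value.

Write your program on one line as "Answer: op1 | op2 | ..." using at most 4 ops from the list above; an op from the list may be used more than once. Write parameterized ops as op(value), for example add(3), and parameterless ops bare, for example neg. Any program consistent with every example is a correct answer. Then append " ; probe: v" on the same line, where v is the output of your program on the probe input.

add(-5) | neg | abs ; probe: 18

Check, running the answer program on each example:
  1 -> -4 -> 4 -> 4
  41 -> 36 -> -36 -> 36
  -45 -> -50 -> 50 -> 50
  42 -> 37 -> -37 -> 37
  50 -> 45 -> -45 -> 45
  34 -> 29 -> -29 -> 29
  probe: -13 -> -18 -> 18 -> 18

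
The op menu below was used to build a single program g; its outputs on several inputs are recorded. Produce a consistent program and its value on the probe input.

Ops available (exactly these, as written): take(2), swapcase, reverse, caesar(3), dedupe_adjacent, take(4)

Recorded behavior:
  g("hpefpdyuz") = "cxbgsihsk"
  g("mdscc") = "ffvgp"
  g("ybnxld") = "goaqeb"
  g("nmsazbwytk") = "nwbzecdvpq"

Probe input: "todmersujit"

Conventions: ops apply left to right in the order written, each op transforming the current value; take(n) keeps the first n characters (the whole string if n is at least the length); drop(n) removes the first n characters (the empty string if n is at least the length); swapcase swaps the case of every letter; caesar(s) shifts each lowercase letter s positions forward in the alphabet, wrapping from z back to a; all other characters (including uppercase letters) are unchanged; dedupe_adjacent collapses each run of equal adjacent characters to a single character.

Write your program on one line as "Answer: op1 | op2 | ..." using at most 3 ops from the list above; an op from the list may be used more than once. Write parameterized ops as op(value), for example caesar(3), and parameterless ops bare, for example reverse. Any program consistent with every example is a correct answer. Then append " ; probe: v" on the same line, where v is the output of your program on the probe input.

reverse | caesar(3) ; probe: "wlmxvuhpgrw"

Check, running the answer program on each example:
  "hpefpdyuz" -> "zuydpfeph" -> "cxbgsihsk"
  "mdscc" -> "ccsdm" -> "ffvgp"
  "ybnxld" -> "dlxnby" -> "goaqeb"
  "nmsazbwytk" -> "ktywbzasmn" -> "nwbzecdvpq"
  probe: "todmersujit" -> "tijusremdot" -> "wlmxvuhpgrw"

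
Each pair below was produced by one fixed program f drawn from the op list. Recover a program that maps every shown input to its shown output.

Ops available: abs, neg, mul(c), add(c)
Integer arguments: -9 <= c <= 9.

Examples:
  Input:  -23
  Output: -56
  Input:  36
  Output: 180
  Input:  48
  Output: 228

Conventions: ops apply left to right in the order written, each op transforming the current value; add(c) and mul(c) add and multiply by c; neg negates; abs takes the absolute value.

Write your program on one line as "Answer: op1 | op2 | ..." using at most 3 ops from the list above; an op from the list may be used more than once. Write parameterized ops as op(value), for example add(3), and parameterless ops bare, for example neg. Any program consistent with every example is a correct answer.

add(9) | mul(4)

Check, running the answer program on each example:
  -23 -> -14 -> -56
  36 -> 45 -> 180
  48 -> 57 -> 228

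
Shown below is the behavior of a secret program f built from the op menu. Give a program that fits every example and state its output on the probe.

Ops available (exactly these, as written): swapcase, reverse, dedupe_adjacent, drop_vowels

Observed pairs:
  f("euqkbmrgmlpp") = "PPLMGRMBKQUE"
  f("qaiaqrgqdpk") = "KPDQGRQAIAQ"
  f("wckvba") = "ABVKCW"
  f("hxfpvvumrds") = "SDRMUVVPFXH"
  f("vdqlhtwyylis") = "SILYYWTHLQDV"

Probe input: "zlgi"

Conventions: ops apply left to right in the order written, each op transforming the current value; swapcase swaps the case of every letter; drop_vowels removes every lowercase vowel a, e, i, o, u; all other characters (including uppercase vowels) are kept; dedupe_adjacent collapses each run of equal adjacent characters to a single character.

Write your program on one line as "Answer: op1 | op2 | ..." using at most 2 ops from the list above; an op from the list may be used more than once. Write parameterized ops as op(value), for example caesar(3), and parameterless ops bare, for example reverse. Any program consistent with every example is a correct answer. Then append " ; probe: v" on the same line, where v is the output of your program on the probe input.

swapcase | reverse ; probe: "IGLZ"

Check, running the answer program on each example:
  "euqkbmrgmlpp" -> "EUQKBMRGMLPP" -> "PPLMGRMBKQUE"
  "qaiaqrgqdpk" -> "QAIAQRGQDPK" -> "KPDQGRQAIAQ"
  "wckvba" -> "WCKVBA" -> "ABVKCW"
  "hxfpvvumrds" -> "HXFPVVUMRDS" -> "SDRMUVVPFXH"
  "vdqlhtwyylis" -> "VDQLHTWYYLIS" -> "SILYYWTHLQDV"
  probe: "zlgi" -> "ZLGI" -> "IGLZ"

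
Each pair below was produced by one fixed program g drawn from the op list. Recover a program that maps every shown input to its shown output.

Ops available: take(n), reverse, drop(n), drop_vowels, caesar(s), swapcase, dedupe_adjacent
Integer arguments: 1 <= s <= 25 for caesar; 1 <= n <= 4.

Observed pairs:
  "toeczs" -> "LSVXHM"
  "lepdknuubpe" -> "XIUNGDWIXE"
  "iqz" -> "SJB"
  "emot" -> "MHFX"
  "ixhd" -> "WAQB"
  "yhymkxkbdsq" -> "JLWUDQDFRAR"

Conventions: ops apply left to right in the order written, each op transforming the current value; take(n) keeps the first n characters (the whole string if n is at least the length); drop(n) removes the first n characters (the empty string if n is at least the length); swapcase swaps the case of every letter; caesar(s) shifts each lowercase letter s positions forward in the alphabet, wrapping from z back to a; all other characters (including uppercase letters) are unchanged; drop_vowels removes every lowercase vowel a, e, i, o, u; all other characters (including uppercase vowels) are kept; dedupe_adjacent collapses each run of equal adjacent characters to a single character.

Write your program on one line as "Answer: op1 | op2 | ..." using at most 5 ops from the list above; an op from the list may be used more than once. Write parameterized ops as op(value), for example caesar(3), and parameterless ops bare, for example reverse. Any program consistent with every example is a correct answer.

reverse | dedupe_adjacent | caesar(19) | swapcase

Check, running the answer program on each example:
  "toeczs" -> "szceot" -> "szceot" -> "lsvxhm" -> "LSVXHM"
  "lepdknuubpe" -> "epbuunkdpel" -> "epbunkdpel" -> "xiungdwixe" -> "XIUNGDWIXE"
  "iqz" -> "zqi" -> "zqi" -> "sjb" -> "SJB"
  "emot" -> "tome" -> "tome" -> "mhfx" -> "MHFX"
  "ixhd" -> "dhxi" -> "dhxi" -> "waqb" -> "WAQB"
  "yhymkxkbdsq" -> "qsdbkxkmyhy" -> "qsdbkxkmyhy" -> "jlwudqdfrar" -> "JLWUDQDFRAR"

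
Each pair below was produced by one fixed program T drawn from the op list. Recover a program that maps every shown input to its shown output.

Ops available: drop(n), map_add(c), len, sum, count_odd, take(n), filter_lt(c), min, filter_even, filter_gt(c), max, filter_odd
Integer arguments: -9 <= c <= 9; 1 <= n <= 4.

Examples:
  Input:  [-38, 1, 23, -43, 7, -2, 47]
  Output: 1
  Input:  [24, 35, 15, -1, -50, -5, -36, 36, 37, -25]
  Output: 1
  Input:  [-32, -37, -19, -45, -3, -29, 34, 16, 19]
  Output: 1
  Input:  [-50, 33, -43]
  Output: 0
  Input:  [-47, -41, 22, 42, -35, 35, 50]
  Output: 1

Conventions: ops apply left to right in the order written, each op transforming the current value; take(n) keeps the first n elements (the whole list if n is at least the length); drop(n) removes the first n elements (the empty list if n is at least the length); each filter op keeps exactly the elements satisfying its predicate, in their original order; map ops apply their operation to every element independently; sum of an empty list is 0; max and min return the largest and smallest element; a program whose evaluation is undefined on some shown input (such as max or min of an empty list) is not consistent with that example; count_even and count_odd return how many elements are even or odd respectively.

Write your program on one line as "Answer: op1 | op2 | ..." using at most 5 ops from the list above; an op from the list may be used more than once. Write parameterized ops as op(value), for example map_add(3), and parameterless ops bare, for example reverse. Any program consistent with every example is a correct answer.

drop(2) | filter_even | take(1) | map_add(-3) | len

Check, running the answer program on each example:
  [-38, 1, 23, -43, 7, -2, 47] -> [23, -43, 7, -2, 47] -> [-2] -> [-2] -> [-5] -> 1
  [24, 35, 15, -1, -50, -5, -36, 36, 37, -25] -> [15, -1, -50, -5, -36, 36, 37, -25] -> [-50, -36, 36] -> [-50] -> [-53] -> 1
  [-32, -37, -19, -45, -3, -29, 34, 16, 19] -> [-19, -45, -3, -29, 34, 16, 19] -> [34, 16] -> [34] -> [31] -> 1
  [-50, 33, -43] -> [-43] -> [] -> [] -> [] -> 0
  [-47, -41, 22, 42, -35, 35, 50] -> [22, 42, -35, 35, 50] -> [22, 42, 50] -> [22] -> [19] -> 1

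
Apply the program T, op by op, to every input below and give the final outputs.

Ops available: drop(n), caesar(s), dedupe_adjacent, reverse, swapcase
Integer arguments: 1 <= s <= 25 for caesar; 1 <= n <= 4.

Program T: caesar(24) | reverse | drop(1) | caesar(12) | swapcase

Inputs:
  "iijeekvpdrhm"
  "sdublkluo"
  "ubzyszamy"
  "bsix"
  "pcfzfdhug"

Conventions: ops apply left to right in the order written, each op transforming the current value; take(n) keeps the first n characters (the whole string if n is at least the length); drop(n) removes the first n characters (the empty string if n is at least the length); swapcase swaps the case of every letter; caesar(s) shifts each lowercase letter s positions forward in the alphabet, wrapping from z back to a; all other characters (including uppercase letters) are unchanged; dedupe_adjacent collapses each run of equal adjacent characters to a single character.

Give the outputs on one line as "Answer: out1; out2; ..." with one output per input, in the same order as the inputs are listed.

"RBNZFUOOTSS"; "EVUVLENC"; "WKJCIJLE"; "SCL"; "ERNPJPMZ"

Execution, op by op:
  "iijeekvpdrhm" -> "gghccitnbpfk" -> "kfpbnticchgg" -> "fpbnticchgg" -> "rbnzfuootss" -> "RBNZFUOOTSS"
  "sdublkluo" -> "qbszjijsm" -> "msjijzsbq" -> "sjijzsbq" -> "evuvlenc" -> "EVUVLENC"
  "ubzyszamy" -> "szxwqxykw" -> "wkyxqwxzs" -> "kyxqwxzs" -> "wkjcijle" -> "WKJCIJLE"
  "bsix" -> "zqgv" -> "vgqz" -> "gqz" -> "scl" -> "SCL"
  "pcfzfdhug" -> "nadxdbfse" -> "esfbdxdan" -> "sfbdxdan" -> "ernpjpmz" -> "ERNPJPMZ"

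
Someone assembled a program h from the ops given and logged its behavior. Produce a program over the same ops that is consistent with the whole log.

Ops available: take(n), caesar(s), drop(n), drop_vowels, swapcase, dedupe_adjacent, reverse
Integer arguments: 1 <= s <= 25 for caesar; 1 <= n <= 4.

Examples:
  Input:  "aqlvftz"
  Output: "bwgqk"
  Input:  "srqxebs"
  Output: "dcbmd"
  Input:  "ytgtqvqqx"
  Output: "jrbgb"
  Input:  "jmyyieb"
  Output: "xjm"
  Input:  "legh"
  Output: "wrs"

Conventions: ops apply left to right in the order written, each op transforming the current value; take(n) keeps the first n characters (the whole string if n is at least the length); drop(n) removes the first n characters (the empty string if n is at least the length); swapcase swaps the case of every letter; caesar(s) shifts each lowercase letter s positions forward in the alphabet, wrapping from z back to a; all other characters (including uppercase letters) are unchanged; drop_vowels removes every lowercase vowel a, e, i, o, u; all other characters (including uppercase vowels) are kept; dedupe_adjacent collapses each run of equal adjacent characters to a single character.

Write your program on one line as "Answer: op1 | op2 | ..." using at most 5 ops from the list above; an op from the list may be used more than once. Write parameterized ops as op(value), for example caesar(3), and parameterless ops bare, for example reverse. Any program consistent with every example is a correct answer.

dedupe_adjacent | drop_vowels | caesar(19) | caesar(18) | drop_vowels

Check, running the answer program on each example:
  "aqlvftz" -> "aqlvftz" -> "qlvftz" -> "jeoyms" -> "bwgqek" -> "bwgqk"
  "srqxebs" -> "srqxebs" -> "srqxbs" -> "lkjqul" -> "dcbimd" -> "dcbmd"
  "ytgtqvqqx" -> "ytgtqvqx" -> "ytgtqvqx" -> "rmzmjojq" -> "jerebgbi" -> "jrbgb"
  "jmyyieb" -> "jmyieb" -> "jmyb" -> "cfru" -> "uxjm" -> "xjm"
  "legh" -> "legh" -> "lgh" -> "eza" -> "wrs" -> "wrs"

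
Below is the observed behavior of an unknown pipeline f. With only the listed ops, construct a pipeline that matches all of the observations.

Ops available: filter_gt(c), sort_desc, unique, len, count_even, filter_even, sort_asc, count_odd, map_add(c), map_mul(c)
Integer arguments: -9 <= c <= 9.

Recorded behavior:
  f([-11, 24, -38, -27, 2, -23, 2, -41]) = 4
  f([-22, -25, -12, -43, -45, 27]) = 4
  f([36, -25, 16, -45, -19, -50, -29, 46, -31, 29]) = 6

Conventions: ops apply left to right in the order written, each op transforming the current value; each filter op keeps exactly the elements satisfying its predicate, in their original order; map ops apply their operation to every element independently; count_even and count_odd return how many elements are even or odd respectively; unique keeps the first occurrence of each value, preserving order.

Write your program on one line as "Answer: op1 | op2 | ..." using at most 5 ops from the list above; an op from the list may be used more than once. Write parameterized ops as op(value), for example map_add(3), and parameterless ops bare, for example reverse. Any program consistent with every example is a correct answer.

map_add(2) | sort_asc | map_add(9) | sort_desc | count_even

Check, running the answer program on each example:
  [-11, 24, -38, -27, 2, -23, 2, -41] -> [-9, 26, -36, -25, 4, -21, 4, -39] -> [-39, -36, -25, -21, -9, 4, 4, 26] -> [-30, -27, -16, -12, 0, 13, 13, 35] -> [35, 13, 13, 0, -12, -16, -27, -30] -> 4
  [-22, -25, -12, -43, -45, 27] -> [-20, -23, -10, -41, -43, 29] -> [-43, -41, -23, -20, -10, 29] -> [-34, -32, -14, -11, -1, 38] -> [38, -1, -11, -14, -32, -34] -> 4
  [36, -25, 16, -45, -19, -50, -29, 46, -31, 29] -> [38, -23, 18, -43, -17, -48, -27, 48, -29, 31] -> [-48, -43, -29, -27, -23, -17, 18, 31, 38, 48] -> [-39, -34, -20, -18, -14, -8, 27, 40, 47, 57] -> [57, 47, 40, 27, -8, -14, -18, -20, -34, -39] -> 6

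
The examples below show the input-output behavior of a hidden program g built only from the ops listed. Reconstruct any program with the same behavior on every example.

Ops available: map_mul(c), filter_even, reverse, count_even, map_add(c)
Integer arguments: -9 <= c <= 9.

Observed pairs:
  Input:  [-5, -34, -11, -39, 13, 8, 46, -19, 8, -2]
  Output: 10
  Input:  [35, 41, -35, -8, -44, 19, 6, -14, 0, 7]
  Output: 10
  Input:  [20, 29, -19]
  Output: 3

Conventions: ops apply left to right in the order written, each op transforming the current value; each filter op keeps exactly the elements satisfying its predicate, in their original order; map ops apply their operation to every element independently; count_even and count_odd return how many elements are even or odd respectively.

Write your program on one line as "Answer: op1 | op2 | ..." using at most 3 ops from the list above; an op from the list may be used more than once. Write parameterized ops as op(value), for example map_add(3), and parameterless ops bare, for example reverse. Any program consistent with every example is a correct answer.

reverse | map_mul(-2) | count_even

Check, running the answer program on each example:
  [-5, -34, -11, -39, 13, 8, 46, -19, 8, -2] -> [-2, 8, -19, 46, 8, 13, -39, -11, -34, -5] -> [4, -16, 38, -92, -16, -26, 78, 22, 68, 10] -> 10
  [35, 41, -35, -8, -44, 19, 6, -14, 0, 7] -> [7, 0, -14, 6, 19, -44, -8, -35, 41, 35] -> [-14, 0, 28, -12, -38, 88, 16, 70, -82, -70] -> 10
  [20, 29, -19] -> [-19, 29, 20] -> [38, -58, -40] -> 3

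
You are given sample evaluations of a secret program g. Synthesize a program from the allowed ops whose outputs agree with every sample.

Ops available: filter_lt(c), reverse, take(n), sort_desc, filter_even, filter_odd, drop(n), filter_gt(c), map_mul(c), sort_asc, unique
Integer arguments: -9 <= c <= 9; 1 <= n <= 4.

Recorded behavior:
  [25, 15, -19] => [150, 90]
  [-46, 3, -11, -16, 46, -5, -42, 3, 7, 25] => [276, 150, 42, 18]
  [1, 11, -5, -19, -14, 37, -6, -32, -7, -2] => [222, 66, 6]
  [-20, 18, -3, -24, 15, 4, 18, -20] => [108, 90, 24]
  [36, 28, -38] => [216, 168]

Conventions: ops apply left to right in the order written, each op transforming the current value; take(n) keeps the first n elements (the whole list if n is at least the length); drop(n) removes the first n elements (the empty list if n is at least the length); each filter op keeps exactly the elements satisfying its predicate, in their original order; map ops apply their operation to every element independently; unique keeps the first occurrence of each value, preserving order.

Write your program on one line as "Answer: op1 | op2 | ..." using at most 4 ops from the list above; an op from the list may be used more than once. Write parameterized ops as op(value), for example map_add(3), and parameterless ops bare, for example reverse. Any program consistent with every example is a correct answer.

unique | map_mul(6) | sort_desc | filter_gt(1)

Check, running the answer program on each example:
  [25, 15, -19] -> [25, 15, -19] -> [150, 90, -114] -> [150, 90, -114] -> [150, 90]
  [-46, 3, -11, -16, 46, -5, -42, 3, 7, 25] -> [-46, 3, -11, -16, 46, -5, -42, 7, 25] -> [-276, 18, -66, -96, 276, -30, -252, 42, 150] -> [276, 150, 42, 18, -30, -66, -96, -252, -276] -> [276, 150, 42, 18]
  [1, 11, -5, -19, -14, 37, -6, -32, -7, -2] -> [1, 11, -5, -19, -14, 37, -6, -32, -7, -2] -> [6, 66, -30, -114, -84, 222, -36, -192, -42, -12] -> [222, 66, 6, -12, -30, -36, -42, -84, -114, -192] -> [222, 66, 6]
  [-20, 18, -3, -24, 15, 4, 18, -20] -> [-20, 18, -3, -24, 15, 4] -> [-120, 108, -18, -144, 90, 24] -> [108, 90, 24, -18, -120, -144] -> [108, 90, 24]
  [36, 28, -38] -> [36, 28, -38] -> [216, 168, -228] -> [216, 168, -228] -> [216, 168]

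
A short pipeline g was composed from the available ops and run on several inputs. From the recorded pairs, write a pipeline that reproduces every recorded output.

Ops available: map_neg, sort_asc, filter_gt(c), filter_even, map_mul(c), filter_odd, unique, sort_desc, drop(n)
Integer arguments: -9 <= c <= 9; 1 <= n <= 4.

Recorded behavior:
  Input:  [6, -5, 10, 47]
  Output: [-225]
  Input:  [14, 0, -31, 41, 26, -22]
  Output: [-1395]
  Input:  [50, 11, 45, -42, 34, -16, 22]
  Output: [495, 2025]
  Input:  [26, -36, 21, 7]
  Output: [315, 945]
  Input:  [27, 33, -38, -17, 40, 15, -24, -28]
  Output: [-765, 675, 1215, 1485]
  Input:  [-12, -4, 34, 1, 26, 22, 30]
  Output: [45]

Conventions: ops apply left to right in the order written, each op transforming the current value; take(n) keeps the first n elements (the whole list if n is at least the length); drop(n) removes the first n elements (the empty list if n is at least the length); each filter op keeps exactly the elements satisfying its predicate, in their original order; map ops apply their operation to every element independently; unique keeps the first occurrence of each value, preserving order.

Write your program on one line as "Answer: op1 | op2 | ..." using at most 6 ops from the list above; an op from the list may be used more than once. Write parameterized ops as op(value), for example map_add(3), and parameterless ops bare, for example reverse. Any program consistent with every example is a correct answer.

sort_desc | drop(1) | map_mul(-9) | map_mul(-5) | filter_odd | sort_asc

Check, running the answer program on each example:
  [6, -5, 10, 47] -> [47, 10, 6, -5] -> [10, 6, -5] -> [-90, -54, 45] -> [450, 270, -225] -> [-225] -> [-225]
  [14, 0, -31, 41, 26, -22] -> [41, 26, 14, 0, -22, -31] -> [26, 14, 0, -22, -31] -> [-234, -126, 0, 198, 279] -> [1170, 630, 0, -990, -1395] -> [-1395] -> [-1395]
  [50, 11, 45, -42, 34, -16, 22] -> [50, 45, 34, 22, 11, -16, -42] -> [45, 34, 22, 11, -16, -42] -> [-405, -306, -198, -99, 144, 378] -> [2025, 1530, 990, 495, -720, -1890] -> [2025, 495] -> [495, 2025]
  [26, -36, 21, 7] -> [26, 21, 7, -36] -> [21, 7, -36] -> [-189, -63, 324] -> [945, 315, -1620] -> [945, 315] -> [315, 945]
  [27, 33, -38, -17, 40, 15, -24, -28] -> [40, 33, 27, 15, -17, -24, -28, -38] -> [33, 27, 15, -17, -24, -28, -38] -> [-297, -243, -135, 153, 216, 252, 342] -> [1485, 1215, 675, -765, -1080, -1260, -1710] -> [1485, 1215, 675, -765] -> [-765, 675, 1215, 1485]
  [-12, -4, 34, 1, 26, 22, 30] -> [34, 30, 26, 22, 1, -4, -12] -> [30, 26, 22, 1, -4, -12] -> [-270, -234, -198, -9, 36, 108] -> [1350, 1170, 990, 45, -180, -540] -> [45] -> [45]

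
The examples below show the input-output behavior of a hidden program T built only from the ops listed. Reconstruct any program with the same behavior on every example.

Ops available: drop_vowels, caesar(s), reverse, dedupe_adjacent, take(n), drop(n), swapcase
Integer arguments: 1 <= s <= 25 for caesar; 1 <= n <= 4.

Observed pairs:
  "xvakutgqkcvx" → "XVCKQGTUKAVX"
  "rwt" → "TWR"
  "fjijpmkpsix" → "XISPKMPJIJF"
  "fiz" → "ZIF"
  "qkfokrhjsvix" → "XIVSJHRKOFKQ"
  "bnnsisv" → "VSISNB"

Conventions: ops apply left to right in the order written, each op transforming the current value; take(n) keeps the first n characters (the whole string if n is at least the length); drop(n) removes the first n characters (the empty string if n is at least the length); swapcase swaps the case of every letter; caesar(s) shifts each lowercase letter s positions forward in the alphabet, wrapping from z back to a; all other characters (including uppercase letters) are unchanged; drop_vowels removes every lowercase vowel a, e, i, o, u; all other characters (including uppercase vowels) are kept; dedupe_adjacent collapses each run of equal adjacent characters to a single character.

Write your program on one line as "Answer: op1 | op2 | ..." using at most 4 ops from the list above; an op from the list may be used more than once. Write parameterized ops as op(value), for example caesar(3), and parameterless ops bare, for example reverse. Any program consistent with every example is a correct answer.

swapcase | dedupe_adjacent | reverse

Check, running the answer program on each example:
  "xvakutgqkcvx" -> "XVAKUTGQKCVX" -> "XVAKUTGQKCVX" -> "XVCKQGTUKAVX"
  "rwt" -> "RWT" -> "RWT" -> "TWR"
  "fjijpmkpsix" -> "FJIJPMKPSIX" -> "FJIJPMKPSIX" -> "XISPKMPJIJF"
  "fiz" -> "FIZ" -> "FIZ" -> "ZIF"
  "qkfokrhjsvix" -> "QKFOKRHJSVIX" -> "QKFOKRHJSVIX" -> "XIVSJHRKOFKQ"
  "bnnsisv" -> "BNNSISV" -> "BNSISV" -> "VSISNB"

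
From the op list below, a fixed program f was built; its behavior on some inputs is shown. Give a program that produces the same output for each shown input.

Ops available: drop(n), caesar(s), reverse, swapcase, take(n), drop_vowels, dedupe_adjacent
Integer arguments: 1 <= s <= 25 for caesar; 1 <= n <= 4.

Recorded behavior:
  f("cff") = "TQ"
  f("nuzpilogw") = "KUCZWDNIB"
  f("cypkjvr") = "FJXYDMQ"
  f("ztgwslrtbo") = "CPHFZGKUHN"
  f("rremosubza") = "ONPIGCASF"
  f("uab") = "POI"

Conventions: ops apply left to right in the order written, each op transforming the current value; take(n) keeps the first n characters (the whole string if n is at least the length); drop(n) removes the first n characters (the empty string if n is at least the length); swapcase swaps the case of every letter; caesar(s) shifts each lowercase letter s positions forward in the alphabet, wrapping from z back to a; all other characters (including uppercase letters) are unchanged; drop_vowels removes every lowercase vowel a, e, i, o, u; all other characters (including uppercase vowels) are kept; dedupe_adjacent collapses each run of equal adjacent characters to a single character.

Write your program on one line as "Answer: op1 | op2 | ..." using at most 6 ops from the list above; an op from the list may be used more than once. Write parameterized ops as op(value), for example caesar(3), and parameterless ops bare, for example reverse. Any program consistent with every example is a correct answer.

reverse | caesar(5) | dedupe_adjacent | caesar(9) | swapcase

Check, running the answer program on each example:
  "cff" -> "ffc" -> "kkh" -> "kh" -> "tq" -> "TQ"
  "nuzpilogw" -> "wgolipzun" -> "bltqnuezs" -> "bltqnuezs" -> "kuczwdnib" -> "KUCZWDNIB"
  "cypkjvr" -> "rvjkpyc" -> "waopudh" -> "waopudh" -> "fjxydmq" -> "FJXYDMQ"
  "ztgwslrtbo" -> "obtrlswgtz" -> "tgywqxblye" -> "tgywqxblye" -> "cphfzgkuhn" -> "CPHFZGKUHN"
  "rremosubza" -> "azbusomerr" -> "fegzxtrjww" -> "fegzxtrjw" -> "onpigcasf" -> "ONPIGCASF"
  "uab" -> "bau" -> "gfz" -> "gfz" -> "poi" -> "POI"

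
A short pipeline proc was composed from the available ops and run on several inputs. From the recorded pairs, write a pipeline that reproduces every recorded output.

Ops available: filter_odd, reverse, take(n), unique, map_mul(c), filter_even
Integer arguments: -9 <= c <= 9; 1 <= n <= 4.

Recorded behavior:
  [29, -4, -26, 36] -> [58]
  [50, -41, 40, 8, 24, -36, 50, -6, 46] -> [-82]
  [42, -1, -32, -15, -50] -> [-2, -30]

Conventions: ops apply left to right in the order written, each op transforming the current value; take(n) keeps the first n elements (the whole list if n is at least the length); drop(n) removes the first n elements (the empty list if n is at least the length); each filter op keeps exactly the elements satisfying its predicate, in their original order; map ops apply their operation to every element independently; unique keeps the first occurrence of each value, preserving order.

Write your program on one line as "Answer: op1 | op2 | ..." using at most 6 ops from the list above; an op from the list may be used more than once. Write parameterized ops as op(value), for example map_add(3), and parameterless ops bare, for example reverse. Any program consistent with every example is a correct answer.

reverse | unique | reverse | filter_odd | map_mul(2)

Check, running the answer program on each example:
  [29, -4, -26, 36] -> [36, -26, -4, 29] -> [36, -26, -4, 29] -> [29, -4, -26, 36] -> [29] -> [58]
  [50, -41, 40, 8, 24, -36, 50, -6, 46] -> [46, -6, 50, -36, 24, 8, 40, -41, 50] -> [46, -6, 50, -36, 24, 8, 40, -41] -> [-41, 40, 8, 24, -36, 50, -6, 46] -> [-41] -> [-82]
  [42, -1, -32, -15, -50] -> [-50, -15, -32, -1, 42] -> [-50, -15, -32, -1, 42] -> [42, -1, -32, -15, -50] -> [-1, -15] -> [-2, -30]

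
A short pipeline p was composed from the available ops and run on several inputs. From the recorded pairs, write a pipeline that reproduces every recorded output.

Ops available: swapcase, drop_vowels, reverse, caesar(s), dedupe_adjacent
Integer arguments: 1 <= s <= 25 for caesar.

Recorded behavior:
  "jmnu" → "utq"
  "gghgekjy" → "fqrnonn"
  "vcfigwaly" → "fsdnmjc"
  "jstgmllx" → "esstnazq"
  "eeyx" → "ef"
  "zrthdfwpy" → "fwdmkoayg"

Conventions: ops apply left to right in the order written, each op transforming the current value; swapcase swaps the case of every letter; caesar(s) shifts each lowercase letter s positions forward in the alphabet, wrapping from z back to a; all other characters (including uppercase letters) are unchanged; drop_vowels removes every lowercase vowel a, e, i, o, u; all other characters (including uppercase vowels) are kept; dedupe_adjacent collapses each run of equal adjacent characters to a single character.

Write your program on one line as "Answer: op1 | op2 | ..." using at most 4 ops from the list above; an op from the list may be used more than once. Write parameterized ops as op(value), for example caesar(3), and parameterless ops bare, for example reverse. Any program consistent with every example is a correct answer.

reverse | drop_vowels | caesar(7)

Check, running the answer program on each example:
  "jmnu" -> "unmj" -> "nmj" -> "utq"
  "gghgekjy" -> "yjkeghgg" -> "yjkghgg" -> "fqrnonn"
  "vcfigwaly" -> "ylawgifcv" -> "ylwgfcv" -> "fsdnmjc"
  "jstgmllx" -> "xllmgtsj" -> "xllmgtsj" -> "esstnazq"
  "eeyx" -> "xyee" -> "xy" -> "ef"
  "zrthdfwpy" -> "ypwfdhtrz" -> "ypwfdhtrz" -> "fwdmkoayg"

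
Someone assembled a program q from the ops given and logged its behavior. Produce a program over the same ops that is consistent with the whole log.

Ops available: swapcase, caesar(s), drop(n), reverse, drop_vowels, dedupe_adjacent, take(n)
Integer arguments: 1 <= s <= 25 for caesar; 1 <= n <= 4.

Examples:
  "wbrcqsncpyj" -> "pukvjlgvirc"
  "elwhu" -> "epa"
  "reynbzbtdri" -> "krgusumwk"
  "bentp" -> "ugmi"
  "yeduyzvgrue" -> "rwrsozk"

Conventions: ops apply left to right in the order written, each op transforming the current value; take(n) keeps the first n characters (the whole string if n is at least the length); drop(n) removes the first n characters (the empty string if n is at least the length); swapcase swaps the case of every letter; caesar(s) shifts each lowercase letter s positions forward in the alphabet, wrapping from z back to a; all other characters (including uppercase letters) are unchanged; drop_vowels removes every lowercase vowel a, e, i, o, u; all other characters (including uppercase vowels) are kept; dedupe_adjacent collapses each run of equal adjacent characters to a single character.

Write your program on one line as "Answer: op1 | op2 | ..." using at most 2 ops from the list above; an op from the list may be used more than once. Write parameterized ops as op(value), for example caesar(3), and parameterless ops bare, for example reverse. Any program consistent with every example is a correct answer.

drop_vowels | caesar(19)

Check, running the answer program on each example:
  "wbrcqsncpyj" -> "wbrcqsncpyj" -> "pukvjlgvirc"
  "elwhu" -> "lwh" -> "epa"
  "reynbzbtdri" -> "rynbzbtdr" -> "krgusumwk"
  "bentp" -> "bntp" -> "ugmi"
  "yeduyzvgrue" -> "ydyzvgr" -> "rwrsozk"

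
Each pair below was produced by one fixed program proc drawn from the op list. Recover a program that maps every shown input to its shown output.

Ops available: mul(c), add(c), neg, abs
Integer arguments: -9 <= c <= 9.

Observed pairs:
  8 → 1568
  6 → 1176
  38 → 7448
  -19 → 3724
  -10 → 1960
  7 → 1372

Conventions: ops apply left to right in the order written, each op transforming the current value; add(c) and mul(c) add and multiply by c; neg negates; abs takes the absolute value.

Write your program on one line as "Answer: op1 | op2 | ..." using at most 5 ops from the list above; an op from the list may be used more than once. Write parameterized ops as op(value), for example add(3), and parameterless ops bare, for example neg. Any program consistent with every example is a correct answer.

mul(-7) | neg | mul(-7) | mul(-4) | abs

Check, running the answer program on each example:
  8 -> -56 -> 56 -> -392 -> 1568 -> 1568
  6 -> -42 -> 42 -> -294 -> 1176 -> 1176
  38 -> -266 -> 266 -> -1862 -> 7448 -> 7448
  -19 -> 133 -> -133 -> 931 -> -3724 -> 3724
  -10 -> 70 -> -70 -> 490 -> -1960 -> 1960
  7 -> -49 -> 49 -> -343 -> 1372 -> 1372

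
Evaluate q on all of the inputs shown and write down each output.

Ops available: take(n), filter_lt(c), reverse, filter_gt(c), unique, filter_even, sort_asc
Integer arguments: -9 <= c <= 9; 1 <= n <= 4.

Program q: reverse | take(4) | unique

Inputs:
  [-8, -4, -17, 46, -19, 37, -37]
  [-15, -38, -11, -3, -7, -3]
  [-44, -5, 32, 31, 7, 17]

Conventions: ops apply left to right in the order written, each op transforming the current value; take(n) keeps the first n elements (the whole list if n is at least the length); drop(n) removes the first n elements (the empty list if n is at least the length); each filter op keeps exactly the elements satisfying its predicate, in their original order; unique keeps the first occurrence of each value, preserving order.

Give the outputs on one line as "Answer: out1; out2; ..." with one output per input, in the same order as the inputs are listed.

[-37, 37, -19, 46]; [-3, -7, -11]; [17, 7, 31, 32]

Execution, op by op:
  [-8, -4, -17, 46, -19, 37, -37] -> [-37, 37, -19, 46, -17, -4, -8] -> [-37, 37, -19, 46] -> [-37, 37, -19, 46]
  [-15, -38, -11, -3, -7, -3] -> [-3, -7, -3, -11, -38, -15] -> [-3, -7, -3, -11] -> [-3, -7, -11]
  [-44, -5, 32, 31, 7, 17] -> [17, 7, 31, 32, -5, -44] -> [17, 7, 31, 32] -> [17, 7, 31, 32]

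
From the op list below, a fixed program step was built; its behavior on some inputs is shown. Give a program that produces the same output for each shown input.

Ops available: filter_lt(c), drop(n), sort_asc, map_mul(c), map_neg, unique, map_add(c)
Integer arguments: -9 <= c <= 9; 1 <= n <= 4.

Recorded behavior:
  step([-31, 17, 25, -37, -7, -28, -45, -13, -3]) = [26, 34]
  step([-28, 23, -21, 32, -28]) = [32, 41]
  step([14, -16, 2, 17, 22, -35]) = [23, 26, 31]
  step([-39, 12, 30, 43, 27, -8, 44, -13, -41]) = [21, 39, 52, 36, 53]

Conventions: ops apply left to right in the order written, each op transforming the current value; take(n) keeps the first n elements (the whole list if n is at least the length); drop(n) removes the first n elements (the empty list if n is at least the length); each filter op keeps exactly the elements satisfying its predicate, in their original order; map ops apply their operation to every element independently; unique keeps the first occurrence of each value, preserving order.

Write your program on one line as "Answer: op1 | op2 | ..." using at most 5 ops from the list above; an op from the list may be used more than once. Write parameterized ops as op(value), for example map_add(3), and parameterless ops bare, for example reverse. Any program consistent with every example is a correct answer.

map_neg | filter_lt(-8) | map_neg | map_add(9)

Check, running the answer program on each example:
  [-31, 17, 25, -37, -7, -28, -45, -13, -3] -> [31, -17, -25, 37, 7, 28, 45, 13, 3] -> [-17, -25] -> [17, 25] -> [26, 34]
  [-28, 23, -21, 32, -28] -> [28, -23, 21, -32, 28] -> [-23, -32] -> [23, 32] -> [32, 41]
  [14, -16, 2, 17, 22, -35] -> [-14, 16, -2, -17, -22, 35] -> [-14, -17, -22] -> [14, 17, 22] -> [23, 26, 31]
  [-39, 12, 30, 43, 27, -8, 44, -13, -41] -> [39, -12, -30, -43, -27, 8, -44, 13, 41] -> [-12, -30, -43, -27, -44] -> [12, 30, 43, 27, 44] -> [21, 39, 52, 36, 53]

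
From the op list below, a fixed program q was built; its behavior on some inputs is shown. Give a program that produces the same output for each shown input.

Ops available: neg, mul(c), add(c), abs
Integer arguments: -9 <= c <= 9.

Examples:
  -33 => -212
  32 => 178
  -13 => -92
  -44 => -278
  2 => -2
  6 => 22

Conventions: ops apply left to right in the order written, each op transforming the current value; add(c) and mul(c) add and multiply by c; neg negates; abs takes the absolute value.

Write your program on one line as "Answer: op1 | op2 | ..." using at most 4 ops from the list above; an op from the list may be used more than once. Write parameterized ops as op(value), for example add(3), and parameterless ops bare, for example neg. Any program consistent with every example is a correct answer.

mul(-3) | add(4) | add(3) | mul(-2)

Check, running the answer program on each example:
  -33 -> 99 -> 103 -> 106 -> -212
  32 -> -96 -> -92 -> -89 -> 178
  -13 -> 39 -> 43 -> 46 -> -92
  -44 -> 132 -> 136 -> 139 -> -278
  2 -> -6 -> -2 -> 1 -> -2
  6 -> -18 -> -14 -> -11 -> 22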